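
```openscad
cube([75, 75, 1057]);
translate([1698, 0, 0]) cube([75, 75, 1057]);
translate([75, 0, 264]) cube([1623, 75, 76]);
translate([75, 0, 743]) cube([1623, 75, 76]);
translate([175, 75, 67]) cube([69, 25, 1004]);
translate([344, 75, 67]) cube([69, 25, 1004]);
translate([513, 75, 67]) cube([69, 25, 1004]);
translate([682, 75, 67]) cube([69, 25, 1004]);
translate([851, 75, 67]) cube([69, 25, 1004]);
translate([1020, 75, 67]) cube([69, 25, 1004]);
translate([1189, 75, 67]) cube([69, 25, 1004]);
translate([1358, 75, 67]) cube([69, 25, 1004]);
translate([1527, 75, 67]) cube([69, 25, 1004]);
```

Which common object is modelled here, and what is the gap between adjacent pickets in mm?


A fence section. The picket gap is 100 mm.

Two posts, two rails, 9 pickets — a fence section. Span 1623 mm holds 9 pickets of 69 mm with 10 equal gaps: ⌊(1623 − 9·69) / 10⌋ = 100 mm.


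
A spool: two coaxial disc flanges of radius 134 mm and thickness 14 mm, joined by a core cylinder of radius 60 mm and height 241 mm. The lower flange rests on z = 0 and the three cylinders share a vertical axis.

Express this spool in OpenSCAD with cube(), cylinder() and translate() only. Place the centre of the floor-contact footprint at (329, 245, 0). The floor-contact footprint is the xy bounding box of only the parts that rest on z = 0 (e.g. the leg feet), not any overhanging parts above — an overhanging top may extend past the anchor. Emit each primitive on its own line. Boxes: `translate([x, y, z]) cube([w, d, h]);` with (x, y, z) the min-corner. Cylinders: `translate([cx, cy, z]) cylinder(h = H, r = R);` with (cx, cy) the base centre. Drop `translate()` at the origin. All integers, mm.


translate([329, 245, 0]) cylinder(h = 14, r = 134);
translate([329, 245, 14]) cylinder(h = 241, r = 60);
translate([329, 245, 255]) cylinder(h = 14, r = 134);


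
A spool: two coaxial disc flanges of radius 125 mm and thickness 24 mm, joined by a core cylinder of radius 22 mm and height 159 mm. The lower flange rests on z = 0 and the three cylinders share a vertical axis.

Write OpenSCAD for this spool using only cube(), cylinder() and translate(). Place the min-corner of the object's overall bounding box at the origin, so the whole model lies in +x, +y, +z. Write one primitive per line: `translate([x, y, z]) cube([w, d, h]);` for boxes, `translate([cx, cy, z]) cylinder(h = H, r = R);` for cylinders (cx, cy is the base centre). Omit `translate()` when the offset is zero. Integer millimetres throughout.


translate([125, 125, 0]) cylinder(h = 24, r = 125);
translate([125, 125, 24]) cylinder(h = 159, r = 22);
translate([125, 125, 183]) cylinder(h = 24, r = 125);


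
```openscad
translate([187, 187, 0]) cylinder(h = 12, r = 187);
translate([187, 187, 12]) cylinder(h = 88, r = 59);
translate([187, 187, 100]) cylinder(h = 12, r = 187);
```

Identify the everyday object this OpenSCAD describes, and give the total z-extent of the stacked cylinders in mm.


A spool. The overall height is 112 mm.

Three coaxial cylinders, large–small–large — a spool. Two 12 mm flanges and a 88 mm core give 12 + 88 + 12 = 112 mm.


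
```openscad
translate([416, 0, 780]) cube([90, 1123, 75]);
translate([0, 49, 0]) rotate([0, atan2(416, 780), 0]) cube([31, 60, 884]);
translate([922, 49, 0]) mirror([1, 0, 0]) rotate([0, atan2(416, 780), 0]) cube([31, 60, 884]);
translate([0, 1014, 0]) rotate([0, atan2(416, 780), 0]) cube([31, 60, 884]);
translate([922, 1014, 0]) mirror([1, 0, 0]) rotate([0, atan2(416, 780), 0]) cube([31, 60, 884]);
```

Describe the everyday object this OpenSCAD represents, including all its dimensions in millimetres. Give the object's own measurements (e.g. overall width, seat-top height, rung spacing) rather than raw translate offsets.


A sawhorse. A 90×1123×75 mm beam (x, y, z) sits on two A-frame leg pairs. Each pair is two raked legs of 31×60 mm section (60 mm along y) splaying symmetrically in x. Each leg rises 780 mm vertically over 416 mm of horizontal reach and is 884 mm long along its own axis. Every leg's outer bottom edge rests on the floor and its outer top edge meets a bottom edge of the beam — the left legs (tilting toward +x) meet the beam's −x bottom edge, the right legs (their mirror images, tilting toward −x) meet its +x bottom edge — so the leg tops tuck under the beam, the beam's underside is 780 mm above the floor, and the feet are 922 mm apart outside-to-outside with the beam centred between them. The two leg pairs are set in 49 mm from either end of the beam.


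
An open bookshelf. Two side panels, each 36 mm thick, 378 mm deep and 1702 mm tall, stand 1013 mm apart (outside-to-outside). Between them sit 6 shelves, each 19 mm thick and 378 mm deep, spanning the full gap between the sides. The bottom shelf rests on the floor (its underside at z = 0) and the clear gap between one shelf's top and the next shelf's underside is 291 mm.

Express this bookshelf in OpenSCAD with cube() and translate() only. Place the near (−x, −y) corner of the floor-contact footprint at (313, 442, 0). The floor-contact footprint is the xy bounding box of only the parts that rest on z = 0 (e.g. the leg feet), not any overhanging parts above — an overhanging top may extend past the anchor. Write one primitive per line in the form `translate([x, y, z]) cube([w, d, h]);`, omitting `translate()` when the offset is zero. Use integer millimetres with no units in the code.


translate([313, 442, 0]) cube([36, 378, 1702]);
translate([1290, 442, 0]) cube([36, 378, 1702]);
translate([349, 442, 0]) cube([941, 378, 19]);
translate([349, 442, 310]) cube([941, 378, 19]);
translate([349, 442, 620]) cube([941, 378, 19]);
translate([349, 442, 930]) cube([941, 378, 19]);
translate([349, 442, 1240]) cube([941, 378, 19]);
translate([349, 442, 1550]) cube([941, 378, 19]);


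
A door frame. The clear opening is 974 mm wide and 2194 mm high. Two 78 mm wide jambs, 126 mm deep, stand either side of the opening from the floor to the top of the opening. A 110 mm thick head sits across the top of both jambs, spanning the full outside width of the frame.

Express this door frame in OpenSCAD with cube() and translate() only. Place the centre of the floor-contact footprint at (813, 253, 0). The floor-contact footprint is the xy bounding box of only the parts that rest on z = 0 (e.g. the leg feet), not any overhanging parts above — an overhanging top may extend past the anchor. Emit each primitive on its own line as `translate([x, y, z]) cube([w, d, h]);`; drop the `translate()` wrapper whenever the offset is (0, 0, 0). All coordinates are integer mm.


translate([248, 190, 0]) cube([78, 126, 2194]);
translate([1300, 190, 0]) cube([78, 126, 2194]);
translate([248, 190, 2194]) cube([1130, 126, 110]);


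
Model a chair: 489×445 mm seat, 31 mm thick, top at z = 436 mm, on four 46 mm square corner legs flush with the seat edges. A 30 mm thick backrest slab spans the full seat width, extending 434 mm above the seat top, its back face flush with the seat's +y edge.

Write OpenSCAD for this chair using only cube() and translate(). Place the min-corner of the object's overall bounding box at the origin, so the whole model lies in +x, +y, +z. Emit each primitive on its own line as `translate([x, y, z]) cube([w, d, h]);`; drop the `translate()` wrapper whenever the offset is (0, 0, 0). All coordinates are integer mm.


translate([0, 0, 405]) cube([489, 445, 31]);
cube([46, 46, 405]);
translate([443, 0, 0]) cube([46, 46, 405]);
translate([0, 399, 0]) cube([46, 46, 405]);
translate([443, 399, 0]) cube([46, 46, 405]);
translate([0, 415, 436]) cube([489, 30, 434]);


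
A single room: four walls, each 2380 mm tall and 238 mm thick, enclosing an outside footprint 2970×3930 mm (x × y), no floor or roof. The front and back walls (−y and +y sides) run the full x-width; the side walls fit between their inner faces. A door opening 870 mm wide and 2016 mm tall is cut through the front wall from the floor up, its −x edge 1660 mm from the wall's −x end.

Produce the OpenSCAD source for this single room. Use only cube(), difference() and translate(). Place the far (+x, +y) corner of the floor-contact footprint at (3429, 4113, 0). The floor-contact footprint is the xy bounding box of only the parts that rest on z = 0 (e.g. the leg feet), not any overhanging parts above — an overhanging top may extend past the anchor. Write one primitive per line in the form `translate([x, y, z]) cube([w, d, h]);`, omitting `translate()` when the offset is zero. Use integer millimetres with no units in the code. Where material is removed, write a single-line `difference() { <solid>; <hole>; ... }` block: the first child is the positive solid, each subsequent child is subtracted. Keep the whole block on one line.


difference() { translate([459, 183, 0]) cube([2970, 238, 2380]); translate([2119, 183, 0]) cube([870, 238, 2016]); }
translate([459, 3875, 0]) cube([2970, 238, 2380]);
translate([459, 421, 0]) cube([238, 3454, 2380]);
translate([3191, 421, 0]) cube([238, 3454, 2380]);


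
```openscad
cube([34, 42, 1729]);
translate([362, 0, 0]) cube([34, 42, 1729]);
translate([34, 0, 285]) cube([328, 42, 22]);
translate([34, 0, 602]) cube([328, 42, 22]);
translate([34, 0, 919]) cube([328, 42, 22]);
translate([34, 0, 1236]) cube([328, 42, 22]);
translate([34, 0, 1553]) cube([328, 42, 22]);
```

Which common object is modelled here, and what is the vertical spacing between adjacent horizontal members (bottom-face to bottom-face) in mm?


A ladder. The rung spacing is 317 mm.

Two tall 34×42 posts with 5 short bars between them — a ladder. Adjacent rungs sit at z = 285 and z = 602, so the spacing is 602 − 285 = 317 mm.


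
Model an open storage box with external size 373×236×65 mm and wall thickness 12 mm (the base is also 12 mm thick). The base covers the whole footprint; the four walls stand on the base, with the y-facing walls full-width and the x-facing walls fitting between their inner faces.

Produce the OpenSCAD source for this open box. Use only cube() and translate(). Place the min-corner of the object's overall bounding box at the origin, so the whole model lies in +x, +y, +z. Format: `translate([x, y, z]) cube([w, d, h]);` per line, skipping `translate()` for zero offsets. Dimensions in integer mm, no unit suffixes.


cube([373, 236, 12]);
translate([0, 0, 12]) cube([373, 12, 53]);
translate([0, 224, 12]) cube([373, 12, 53]);
translate([0, 12, 12]) cube([12, 212, 53]);
translate([361, 12, 12]) cube([12, 212, 53]);


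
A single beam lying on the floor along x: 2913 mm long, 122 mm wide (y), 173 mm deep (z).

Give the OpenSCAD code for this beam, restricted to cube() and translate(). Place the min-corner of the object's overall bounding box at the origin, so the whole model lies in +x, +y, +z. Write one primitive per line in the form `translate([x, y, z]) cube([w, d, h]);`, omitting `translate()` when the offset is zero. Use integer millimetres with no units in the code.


cube([2913, 122, 173]);


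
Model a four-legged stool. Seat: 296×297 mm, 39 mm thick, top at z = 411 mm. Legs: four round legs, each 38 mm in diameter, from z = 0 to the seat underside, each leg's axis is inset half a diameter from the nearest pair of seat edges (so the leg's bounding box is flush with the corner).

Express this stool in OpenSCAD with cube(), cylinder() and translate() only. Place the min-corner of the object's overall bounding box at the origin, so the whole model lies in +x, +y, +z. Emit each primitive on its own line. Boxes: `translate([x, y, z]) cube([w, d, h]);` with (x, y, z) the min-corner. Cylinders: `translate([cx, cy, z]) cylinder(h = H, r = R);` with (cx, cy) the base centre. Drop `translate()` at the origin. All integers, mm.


translate([0, 0, 372]) cube([296, 297, 39]);
translate([19, 19, 0]) cylinder(h = 372, r = 19);
translate([277, 19, 0]) cylinder(h = 372, r = 19);
translate([19, 278, 0]) cylinder(h = 372, r = 19);
translate([277, 278, 0]) cylinder(h = 372, r = 19);


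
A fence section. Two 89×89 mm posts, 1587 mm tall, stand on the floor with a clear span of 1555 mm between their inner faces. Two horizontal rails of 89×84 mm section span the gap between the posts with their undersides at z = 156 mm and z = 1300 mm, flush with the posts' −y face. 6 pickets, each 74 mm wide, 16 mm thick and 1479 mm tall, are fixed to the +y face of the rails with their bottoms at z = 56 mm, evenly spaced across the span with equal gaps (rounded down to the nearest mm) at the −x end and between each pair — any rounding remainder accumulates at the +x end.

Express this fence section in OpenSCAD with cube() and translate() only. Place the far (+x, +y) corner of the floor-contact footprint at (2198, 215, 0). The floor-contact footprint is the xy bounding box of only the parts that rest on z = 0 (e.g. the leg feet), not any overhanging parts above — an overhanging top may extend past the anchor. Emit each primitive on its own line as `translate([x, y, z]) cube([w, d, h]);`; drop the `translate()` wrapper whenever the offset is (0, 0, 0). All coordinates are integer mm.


translate([465, 126, 0]) cube([89, 89, 1587]);
translate([2109, 126, 0]) cube([89, 89, 1587]);
translate([554, 126, 156]) cube([1555, 89, 84]);
translate([554, 126, 1300]) cube([1555, 89, 84]);
translate([712, 215, 56]) cube([74, 16, 1479]);
translate([944, 215, 56]) cube([74, 16, 1479]);
translate([1176, 215, 56]) cube([74, 16, 1479]);
translate([1408, 215, 56]) cube([74, 16, 1479]);
translate([1640, 215, 56]) cube([74, 16, 1479]);
translate([1872, 215, 56]) cube([74, 16, 1479]);


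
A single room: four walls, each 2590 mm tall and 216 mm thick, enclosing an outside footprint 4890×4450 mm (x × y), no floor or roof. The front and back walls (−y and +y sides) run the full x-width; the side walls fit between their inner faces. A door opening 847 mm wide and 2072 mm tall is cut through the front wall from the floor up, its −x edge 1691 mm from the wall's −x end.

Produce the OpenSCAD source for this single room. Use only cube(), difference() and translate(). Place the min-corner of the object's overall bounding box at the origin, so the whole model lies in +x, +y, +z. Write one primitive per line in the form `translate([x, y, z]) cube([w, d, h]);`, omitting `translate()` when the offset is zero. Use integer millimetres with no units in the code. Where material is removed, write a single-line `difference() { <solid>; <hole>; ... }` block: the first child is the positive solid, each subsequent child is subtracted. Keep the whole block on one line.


difference() { cube([4890, 216, 2590]); translate([1691, 0, 0]) cube([847, 216, 2072]); }
translate([0, 4234, 0]) cube([4890, 216, 2590]);
translate([0, 216, 0]) cube([216, 4018, 2590]);
translate([4674, 216, 0]) cube([216, 4018, 2590]);


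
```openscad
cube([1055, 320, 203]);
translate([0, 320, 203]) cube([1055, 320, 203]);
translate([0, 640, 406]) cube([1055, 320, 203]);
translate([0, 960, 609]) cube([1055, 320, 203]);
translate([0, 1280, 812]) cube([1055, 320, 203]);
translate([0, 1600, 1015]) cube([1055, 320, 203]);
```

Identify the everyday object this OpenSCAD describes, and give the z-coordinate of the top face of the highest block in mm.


A staircase. The total rise is 1218 mm.

6 identical blocks, each offset up and back from the previous — a staircase. Each step is 203 mm tall and there are 6 of them, so the total rise is 6 × 203 = 1218 mm.


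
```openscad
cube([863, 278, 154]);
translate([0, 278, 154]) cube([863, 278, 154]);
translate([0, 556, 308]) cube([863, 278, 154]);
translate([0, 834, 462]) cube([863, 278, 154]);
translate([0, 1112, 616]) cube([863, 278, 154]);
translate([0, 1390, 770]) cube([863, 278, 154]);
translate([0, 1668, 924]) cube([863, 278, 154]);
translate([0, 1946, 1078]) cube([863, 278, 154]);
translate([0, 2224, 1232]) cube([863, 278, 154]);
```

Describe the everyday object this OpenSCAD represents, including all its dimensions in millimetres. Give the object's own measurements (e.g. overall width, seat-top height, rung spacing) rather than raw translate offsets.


A straight staircase of 9 solid steps. Each step is 863 mm wide (x), 278 mm deep (y, the going) and 154 mm tall (the rise). The first step rests on the floor; each subsequent step sits one going further in +y and one rise higher in +z, directly behind and above the previous step with no overlap.


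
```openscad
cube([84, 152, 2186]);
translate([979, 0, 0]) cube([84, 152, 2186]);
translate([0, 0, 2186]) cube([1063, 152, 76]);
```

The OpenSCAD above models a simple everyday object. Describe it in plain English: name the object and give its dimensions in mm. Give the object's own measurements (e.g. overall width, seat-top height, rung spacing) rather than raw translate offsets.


A door frame. The clear opening is 895 mm wide and 2186 mm high. Two 84 mm wide jambs, 152 mm deep, stand either side of the opening from the floor to the top of the opening. A 76 mm thick head sits across the top of both jambs, spanning the full outside width of the frame.


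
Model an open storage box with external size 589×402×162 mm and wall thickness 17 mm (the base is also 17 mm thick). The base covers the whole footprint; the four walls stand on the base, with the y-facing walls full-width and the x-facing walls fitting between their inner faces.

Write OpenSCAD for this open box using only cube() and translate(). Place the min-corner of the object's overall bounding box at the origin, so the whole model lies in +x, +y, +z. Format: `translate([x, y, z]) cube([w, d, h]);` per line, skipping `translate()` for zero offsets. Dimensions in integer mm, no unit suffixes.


cube([589, 402, 17]);
translate([0, 0, 17]) cube([589, 17, 145]);
translate([0, 385, 17]) cube([589, 17, 145]);
translate([0, 17, 17]) cube([17, 368, 145]);
translate([572, 17, 17]) cube([17, 368, 145]);


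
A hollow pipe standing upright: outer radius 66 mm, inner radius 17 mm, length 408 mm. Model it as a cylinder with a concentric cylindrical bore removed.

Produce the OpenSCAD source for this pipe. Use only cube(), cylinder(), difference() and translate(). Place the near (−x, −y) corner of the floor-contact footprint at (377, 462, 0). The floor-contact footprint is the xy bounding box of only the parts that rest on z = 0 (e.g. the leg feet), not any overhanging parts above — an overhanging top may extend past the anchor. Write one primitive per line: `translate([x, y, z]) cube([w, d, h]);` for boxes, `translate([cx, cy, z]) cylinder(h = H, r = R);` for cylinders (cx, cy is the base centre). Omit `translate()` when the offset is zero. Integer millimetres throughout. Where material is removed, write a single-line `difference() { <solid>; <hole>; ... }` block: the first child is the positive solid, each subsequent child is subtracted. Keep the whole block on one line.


difference() { translate([443, 528, 0]) cylinder(h = 408, r = 66); translate([443, 528, 0]) cylinder(h = 408, r = 17); }


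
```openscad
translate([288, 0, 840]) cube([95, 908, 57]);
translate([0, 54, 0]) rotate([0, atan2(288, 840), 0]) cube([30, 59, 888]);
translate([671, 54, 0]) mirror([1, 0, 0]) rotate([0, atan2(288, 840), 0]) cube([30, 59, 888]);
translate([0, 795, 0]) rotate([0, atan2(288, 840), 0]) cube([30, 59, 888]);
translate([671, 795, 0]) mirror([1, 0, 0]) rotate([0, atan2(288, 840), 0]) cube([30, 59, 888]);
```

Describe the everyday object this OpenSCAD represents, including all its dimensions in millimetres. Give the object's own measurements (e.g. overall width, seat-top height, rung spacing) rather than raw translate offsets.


A sawhorse. A 95×908×57 mm beam (x, y, z) sits on two A-frame leg pairs. Each pair is two raked legs of 30×59 mm section (59 mm along y) splaying symmetrically in x. Each leg rises 840 mm vertically over 288 mm of horizontal reach and is 888 mm long along its own axis. Every leg's outer bottom edge rests on the floor and its outer top edge meets a bottom edge of the beam — the left legs (tilting toward +x) meet the beam's −x bottom edge, the right legs (their mirror images, tilting toward −x) meet its +x bottom edge — so the leg tops tuck under the beam, the beam's underside is 840 mm above the floor, and the feet are 671 mm apart outside-to-outside with the beam centred between them. The two leg pairs are set in 54 mm from either end of the beam.


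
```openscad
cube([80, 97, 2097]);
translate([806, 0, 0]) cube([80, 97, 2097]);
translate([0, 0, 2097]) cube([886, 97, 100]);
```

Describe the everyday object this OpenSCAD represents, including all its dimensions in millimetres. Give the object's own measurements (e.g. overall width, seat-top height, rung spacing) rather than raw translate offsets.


A door frame. The clear opening is 726 mm wide and 2097 mm high. Two 80 mm wide jambs, 97 mm deep, stand either side of the opening from the floor to the top of the opening. A 100 mm thick head sits across the top of both jambs, spanning the full outside width of the frame.


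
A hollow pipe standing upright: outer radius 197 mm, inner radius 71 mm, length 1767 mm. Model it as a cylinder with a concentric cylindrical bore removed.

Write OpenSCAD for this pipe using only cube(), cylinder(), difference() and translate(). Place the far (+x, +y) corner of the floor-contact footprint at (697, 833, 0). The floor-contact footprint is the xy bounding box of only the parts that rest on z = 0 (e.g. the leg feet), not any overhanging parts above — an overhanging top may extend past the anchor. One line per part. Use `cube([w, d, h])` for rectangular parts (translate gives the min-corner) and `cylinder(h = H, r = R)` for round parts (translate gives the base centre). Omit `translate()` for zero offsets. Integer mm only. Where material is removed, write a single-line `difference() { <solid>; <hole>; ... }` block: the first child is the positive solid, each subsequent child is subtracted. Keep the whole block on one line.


difference() { translate([500, 636, 0]) cylinder(h = 1767, r = 197); translate([500, 636, 0]) cylinder(h = 1767, r = 71); }


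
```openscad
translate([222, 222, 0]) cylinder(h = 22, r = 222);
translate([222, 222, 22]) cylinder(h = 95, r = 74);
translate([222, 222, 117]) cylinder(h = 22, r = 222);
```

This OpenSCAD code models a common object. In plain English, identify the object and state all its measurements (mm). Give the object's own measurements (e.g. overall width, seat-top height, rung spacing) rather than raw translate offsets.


A spool: two coaxial disc flanges of radius 222 mm and thickness 22 mm, joined by a core cylinder of radius 74 mm and height 95 mm. The lower flange rests on z = 0 and the three cylinders share a vertical axis.


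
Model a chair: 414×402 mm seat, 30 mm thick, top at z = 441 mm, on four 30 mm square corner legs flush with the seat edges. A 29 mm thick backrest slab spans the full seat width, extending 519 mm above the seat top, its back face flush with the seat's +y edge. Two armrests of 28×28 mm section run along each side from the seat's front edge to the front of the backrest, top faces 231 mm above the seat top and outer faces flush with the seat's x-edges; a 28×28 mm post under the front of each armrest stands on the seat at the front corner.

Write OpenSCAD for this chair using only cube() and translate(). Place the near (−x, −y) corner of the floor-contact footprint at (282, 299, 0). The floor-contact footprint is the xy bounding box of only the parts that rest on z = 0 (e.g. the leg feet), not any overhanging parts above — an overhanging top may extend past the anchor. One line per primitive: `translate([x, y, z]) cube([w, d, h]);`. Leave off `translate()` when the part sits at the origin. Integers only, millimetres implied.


translate([282, 299, 411]) cube([414, 402, 30]);
translate([282, 299, 0]) cube([30, 30, 411]);
translate([666, 299, 0]) cube([30, 30, 411]);
translate([282, 671, 0]) cube([30, 30, 411]);
translate([666, 671, 0]) cube([30, 30, 411]);
translate([282, 672, 441]) cube([414, 29, 519]);
translate([282, 299, 644]) cube([28, 373, 28]);
translate([668, 299, 644]) cube([28, 373, 28]);
translate([282, 299, 441]) cube([28, 28, 203]);
translate([668, 299, 441]) cube([28, 28, 203]);


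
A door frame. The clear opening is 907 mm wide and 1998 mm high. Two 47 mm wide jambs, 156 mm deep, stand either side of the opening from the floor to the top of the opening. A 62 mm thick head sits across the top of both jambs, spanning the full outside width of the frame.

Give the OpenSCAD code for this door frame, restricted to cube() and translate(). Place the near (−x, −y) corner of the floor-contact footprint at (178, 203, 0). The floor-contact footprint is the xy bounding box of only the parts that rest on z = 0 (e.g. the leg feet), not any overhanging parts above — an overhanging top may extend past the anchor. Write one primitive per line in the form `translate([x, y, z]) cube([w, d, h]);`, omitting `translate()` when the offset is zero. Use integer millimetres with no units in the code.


translate([178, 203, 0]) cube([47, 156, 1998]);
translate([1132, 203, 0]) cube([47, 156, 1998]);
translate([178, 203, 1998]) cube([1001, 156, 62]);


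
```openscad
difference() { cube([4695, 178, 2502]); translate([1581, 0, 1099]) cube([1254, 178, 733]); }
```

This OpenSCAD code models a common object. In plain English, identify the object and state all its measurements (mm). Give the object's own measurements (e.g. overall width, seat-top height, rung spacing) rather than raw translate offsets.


A wall 4695 mm long (x), 178 mm thick (y), 2502 mm tall, with a rectangular window opening cut through it. The opening is 1254 mm wide and 733 mm tall; its sill is at z = 1099 mm and its near (−x) edge is 1581 mm from the wall's −x end. The opening passes through the full wall thickness.


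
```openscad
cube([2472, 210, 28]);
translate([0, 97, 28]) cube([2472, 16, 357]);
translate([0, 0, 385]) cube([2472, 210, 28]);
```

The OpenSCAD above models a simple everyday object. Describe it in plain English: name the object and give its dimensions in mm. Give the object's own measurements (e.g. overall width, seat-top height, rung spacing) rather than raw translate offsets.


An I-beam lying along x, 2472 mm long. Overall section height 413 mm. Two flanges 210 mm wide (y) and 28 mm thick, one on the floor and one at the top; a web 16 mm thick runs between them, centred on the flange width.


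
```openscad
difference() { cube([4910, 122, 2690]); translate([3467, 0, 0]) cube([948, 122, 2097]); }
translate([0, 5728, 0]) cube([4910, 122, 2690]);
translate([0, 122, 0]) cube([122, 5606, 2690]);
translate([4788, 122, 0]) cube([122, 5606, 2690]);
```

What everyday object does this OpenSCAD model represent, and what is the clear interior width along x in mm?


A single room. The interior width is 4666 mm.

Four walls enclosing a rectangle with a door in the front wall — a room. Outside width 4910 minus two 122 mm walls gives 4666 mm.


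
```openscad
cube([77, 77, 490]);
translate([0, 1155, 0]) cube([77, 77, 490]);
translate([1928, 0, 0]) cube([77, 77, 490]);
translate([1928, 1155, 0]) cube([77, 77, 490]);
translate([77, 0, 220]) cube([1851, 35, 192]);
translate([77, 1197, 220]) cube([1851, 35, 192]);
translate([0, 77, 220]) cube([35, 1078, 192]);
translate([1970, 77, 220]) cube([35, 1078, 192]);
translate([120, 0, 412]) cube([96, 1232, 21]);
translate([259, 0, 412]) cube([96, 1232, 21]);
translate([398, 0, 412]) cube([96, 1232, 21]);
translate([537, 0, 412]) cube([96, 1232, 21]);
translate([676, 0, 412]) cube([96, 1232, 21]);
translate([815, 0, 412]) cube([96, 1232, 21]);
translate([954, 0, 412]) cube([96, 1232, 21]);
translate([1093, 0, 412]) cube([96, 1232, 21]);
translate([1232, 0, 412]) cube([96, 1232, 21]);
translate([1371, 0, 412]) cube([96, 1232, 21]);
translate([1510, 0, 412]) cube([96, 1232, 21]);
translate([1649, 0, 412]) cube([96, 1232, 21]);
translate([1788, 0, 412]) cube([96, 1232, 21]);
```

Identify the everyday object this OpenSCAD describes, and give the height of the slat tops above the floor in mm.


A bed frame. The slat-top height is 433 mm.

Four posts, four rails, and a row of slats — a bed frame. Slats sit on the rails at z = 220 + 192 = 412; with slat thickness 21, the top is 433 mm.


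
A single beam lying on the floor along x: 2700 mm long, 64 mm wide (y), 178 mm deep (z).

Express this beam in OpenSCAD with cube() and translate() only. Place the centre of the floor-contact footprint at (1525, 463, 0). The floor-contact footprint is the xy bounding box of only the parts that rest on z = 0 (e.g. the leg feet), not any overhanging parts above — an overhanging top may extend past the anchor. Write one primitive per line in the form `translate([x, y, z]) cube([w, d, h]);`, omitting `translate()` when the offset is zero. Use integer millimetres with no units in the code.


translate([175, 431, 0]) cube([2700, 64, 178]);


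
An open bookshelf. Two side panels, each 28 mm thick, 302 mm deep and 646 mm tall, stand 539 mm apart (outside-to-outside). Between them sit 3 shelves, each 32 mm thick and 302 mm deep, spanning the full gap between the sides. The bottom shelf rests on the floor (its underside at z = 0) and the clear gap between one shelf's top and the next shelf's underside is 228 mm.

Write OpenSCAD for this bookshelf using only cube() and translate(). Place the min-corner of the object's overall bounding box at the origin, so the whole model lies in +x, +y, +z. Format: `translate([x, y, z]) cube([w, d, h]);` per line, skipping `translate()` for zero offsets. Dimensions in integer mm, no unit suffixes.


cube([28, 302, 646]);
translate([511, 0, 0]) cube([28, 302, 646]);
translate([28, 0, 0]) cube([483, 302, 32]);
translate([28, 0, 260]) cube([483, 302, 32]);
translate([28, 0, 520]) cube([483, 302, 32]);


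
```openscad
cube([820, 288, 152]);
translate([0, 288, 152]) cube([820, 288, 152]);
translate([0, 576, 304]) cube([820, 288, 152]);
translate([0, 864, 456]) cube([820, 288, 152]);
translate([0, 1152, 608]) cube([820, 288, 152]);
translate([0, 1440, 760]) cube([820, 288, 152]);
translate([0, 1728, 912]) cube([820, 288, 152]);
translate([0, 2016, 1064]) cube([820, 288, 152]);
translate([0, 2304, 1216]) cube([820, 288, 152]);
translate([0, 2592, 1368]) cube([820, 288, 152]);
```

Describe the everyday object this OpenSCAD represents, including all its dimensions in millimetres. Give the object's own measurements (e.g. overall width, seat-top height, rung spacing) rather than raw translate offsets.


A straight staircase of 10 solid steps. Each step is 820 mm wide (x), 288 mm deep (y, the going) and 152 mm tall (the rise). The first step rests on the floor; each subsequent step sits one going further in +y and one rise higher in +z, directly behind and above the previous step with no overlap.


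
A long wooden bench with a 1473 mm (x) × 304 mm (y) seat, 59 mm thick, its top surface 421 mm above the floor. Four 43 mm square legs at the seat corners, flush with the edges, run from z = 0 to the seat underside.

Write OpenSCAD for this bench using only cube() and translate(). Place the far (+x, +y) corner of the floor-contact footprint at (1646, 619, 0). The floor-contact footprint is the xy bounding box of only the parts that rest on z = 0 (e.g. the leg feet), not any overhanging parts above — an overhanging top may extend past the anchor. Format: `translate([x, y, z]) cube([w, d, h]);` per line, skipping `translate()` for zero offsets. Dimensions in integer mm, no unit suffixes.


translate([173, 315, 362]) cube([1473, 304, 59]);
translate([173, 315, 0]) cube([43, 43, 362]);
translate([173, 576, 0]) cube([43, 43, 362]);
translate([1603, 315, 0]) cube([43, 43, 362]);
translate([1603, 576, 0]) cube([43, 43, 362]);


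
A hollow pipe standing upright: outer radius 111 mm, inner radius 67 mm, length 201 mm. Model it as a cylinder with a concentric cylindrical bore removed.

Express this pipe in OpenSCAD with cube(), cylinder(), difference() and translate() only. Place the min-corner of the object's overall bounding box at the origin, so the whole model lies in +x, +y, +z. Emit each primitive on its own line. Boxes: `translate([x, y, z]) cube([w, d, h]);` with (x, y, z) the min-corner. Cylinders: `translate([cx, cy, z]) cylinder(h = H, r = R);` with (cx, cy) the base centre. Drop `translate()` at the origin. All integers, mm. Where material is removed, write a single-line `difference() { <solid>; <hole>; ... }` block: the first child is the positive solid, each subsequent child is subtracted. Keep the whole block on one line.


difference() { translate([111, 111, 0]) cylinder(h = 201, r = 111); translate([111, 111, 0]) cylinder(h = 201, r = 67); }


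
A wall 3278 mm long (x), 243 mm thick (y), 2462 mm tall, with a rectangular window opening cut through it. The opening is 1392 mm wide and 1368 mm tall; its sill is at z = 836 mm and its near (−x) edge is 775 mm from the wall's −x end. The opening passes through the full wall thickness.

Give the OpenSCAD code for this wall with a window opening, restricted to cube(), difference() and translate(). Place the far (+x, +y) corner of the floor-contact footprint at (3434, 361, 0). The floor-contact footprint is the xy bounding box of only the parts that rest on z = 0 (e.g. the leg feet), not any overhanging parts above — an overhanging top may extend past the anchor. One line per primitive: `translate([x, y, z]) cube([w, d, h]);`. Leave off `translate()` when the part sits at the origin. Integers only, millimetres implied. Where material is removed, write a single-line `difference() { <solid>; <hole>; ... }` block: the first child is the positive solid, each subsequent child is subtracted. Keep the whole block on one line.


difference() { translate([156, 118, 0]) cube([3278, 243, 2462]); translate([931, 118, 836]) cube([1392, 243, 1368]); }


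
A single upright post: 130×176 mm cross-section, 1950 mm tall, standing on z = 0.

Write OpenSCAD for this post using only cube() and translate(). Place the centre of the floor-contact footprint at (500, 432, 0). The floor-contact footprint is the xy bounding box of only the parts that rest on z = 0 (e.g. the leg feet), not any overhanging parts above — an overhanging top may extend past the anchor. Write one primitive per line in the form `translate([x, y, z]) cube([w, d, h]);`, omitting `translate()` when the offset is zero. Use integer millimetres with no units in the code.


translate([435, 344, 0]) cube([130, 176, 1950]);


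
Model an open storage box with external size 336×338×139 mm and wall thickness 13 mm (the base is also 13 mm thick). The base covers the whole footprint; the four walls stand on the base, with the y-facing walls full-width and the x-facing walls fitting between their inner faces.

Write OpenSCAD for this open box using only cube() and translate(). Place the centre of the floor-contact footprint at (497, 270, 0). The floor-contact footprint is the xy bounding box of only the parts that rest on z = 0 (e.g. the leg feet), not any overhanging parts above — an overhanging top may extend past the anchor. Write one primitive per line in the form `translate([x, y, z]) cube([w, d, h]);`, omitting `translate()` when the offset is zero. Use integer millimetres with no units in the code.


translate([329, 101, 0]) cube([336, 338, 13]);
translate([329, 101, 13]) cube([336, 13, 126]);
translate([329, 426, 13]) cube([336, 13, 126]);
translate([329, 114, 13]) cube([13, 312, 126]);
translate([652, 114, 13]) cube([13, 312, 126]);


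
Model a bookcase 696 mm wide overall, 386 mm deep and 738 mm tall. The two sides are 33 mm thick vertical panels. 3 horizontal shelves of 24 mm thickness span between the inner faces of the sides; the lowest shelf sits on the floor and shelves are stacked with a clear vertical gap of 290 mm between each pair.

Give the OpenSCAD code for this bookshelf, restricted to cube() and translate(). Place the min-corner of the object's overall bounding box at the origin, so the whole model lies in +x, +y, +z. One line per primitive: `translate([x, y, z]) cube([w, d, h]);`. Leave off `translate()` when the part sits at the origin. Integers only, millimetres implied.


cube([33, 386, 738]);
translate([663, 0, 0]) cube([33, 386, 738]);
translate([33, 0, 0]) cube([630, 386, 24]);
translate([33, 0, 314]) cube([630, 386, 24]);
translate([33, 0, 628]) cube([630, 386, 24]);


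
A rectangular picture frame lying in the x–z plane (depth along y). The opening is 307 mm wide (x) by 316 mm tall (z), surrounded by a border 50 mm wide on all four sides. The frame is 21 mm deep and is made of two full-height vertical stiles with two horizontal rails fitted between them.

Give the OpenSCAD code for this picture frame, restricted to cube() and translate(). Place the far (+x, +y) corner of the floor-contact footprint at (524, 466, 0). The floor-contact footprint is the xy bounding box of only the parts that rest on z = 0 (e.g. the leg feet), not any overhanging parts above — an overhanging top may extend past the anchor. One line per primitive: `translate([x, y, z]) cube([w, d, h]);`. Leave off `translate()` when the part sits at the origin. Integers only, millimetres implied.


translate([117, 445, 0]) cube([50, 21, 416]);
translate([474, 445, 0]) cube([50, 21, 416]);
translate([167, 445, 0]) cube([307, 21, 50]);
translate([167, 445, 366]) cube([307, 21, 50]);


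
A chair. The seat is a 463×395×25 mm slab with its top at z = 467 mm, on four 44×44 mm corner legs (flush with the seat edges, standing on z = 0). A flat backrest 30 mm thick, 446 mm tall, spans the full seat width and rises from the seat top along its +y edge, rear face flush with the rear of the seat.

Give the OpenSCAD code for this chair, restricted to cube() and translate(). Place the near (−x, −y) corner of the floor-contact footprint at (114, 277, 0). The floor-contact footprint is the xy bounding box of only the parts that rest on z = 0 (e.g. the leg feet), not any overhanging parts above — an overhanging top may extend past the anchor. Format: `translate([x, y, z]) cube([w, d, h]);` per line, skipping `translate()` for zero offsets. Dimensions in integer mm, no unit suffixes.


translate([114, 277, 442]) cube([463, 395, 25]);
translate([114, 277, 0]) cube([44, 44, 442]);
translate([533, 277, 0]) cube([44, 44, 442]);
translate([114, 628, 0]) cube([44, 44, 442]);
translate([533, 628, 0]) cube([44, 44, 442]);
translate([114, 642, 467]) cube([463, 30, 446]);


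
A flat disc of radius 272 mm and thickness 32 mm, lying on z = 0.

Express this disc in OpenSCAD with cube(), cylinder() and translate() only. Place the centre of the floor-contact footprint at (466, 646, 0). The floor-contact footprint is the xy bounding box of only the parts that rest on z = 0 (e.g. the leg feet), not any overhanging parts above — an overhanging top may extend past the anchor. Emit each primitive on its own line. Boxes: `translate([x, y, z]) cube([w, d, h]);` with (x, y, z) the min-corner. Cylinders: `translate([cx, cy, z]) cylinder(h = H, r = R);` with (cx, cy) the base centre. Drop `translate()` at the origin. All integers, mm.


translate([466, 646, 0]) cylinder(h = 32, r = 272);


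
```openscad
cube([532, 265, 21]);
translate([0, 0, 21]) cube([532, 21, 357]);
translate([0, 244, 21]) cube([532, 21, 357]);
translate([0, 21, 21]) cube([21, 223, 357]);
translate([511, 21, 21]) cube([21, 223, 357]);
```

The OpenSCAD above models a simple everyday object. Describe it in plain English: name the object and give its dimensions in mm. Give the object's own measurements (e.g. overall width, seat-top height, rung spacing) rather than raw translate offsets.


An open-topped rectangular box: outside dimensions 532×265×378 mm, with a uniform wall and base thickness of 21 mm. The base is a full 532×265 slab on the floor; four walls sit on top of the base. The front and back walls (the −y and +y sides) span the full width; the two side walls fit between them.


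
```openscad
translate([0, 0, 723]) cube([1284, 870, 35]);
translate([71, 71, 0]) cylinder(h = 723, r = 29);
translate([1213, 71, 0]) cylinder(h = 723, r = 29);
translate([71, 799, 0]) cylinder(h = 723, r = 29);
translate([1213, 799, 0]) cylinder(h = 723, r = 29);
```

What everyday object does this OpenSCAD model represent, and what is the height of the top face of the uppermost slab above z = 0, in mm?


A table. The table height is 758 mm.

A 1284×870×35 slab sits at z = 723 on four Ø58 mm round legs — a table. The top surface is at 723 + 35 = 758 mm.
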